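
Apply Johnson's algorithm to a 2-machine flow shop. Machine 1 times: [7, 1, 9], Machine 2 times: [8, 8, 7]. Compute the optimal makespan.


Apply Johnson's rule:
  Group 1 (a <= b): [(2, 1, 8), (1, 7, 8)]
  Group 2 (a > b): [(3, 9, 7)]
Optimal job order: [2, 1, 3]
Schedule:
  Job 2: M1 done at 1, M2 done at 9
  Job 1: M1 done at 8, M2 done at 17
  Job 3: M1 done at 17, M2 done at 24
Makespan = 24

24


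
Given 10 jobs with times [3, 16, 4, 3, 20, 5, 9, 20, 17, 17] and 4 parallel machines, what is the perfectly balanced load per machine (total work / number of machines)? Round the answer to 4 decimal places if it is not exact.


Total processing time = 3 + 16 + 4 + 3 + 20 + 5 + 9 + 20 + 17 + 17 = 114
Number of machines = 4
Ideal balanced load = 114 / 4 = 28.5

28.5


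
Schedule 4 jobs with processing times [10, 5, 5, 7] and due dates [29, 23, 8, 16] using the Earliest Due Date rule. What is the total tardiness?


Sort by due date (EDD order): [(5, 8), (7, 16), (5, 23), (10, 29)]
Compute completion times and tardiness:
  Job 1: p=5, d=8, C=5, tardiness=max(0,5-8)=0
  Job 2: p=7, d=16, C=12, tardiness=max(0,12-16)=0
  Job 3: p=5, d=23, C=17, tardiness=max(0,17-23)=0
  Job 4: p=10, d=29, C=27, tardiness=max(0,27-29)=0
Total tardiness = 0

0


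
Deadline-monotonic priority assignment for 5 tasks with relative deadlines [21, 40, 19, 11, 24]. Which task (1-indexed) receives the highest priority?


Sort tasks by relative deadline (ascending):
  Task 4: deadline = 11
  Task 3: deadline = 19
  Task 1: deadline = 21
  Task 5: deadline = 24
  Task 2: deadline = 40
Priority order (highest first): [4, 3, 1, 5, 2]
Highest priority task = 4

4


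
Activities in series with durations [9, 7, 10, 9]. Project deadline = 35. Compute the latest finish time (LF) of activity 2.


LF(activity 2) = deadline - sum of successor durations
Successors: activities 3 through 4 with durations [10, 9]
Sum of successor durations = 19
LF = 35 - 19 = 16

16


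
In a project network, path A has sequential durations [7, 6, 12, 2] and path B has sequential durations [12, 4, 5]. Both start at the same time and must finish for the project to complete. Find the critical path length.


Path A total = 7 + 6 + 12 + 2 = 27
Path B total = 12 + 4 + 5 = 21
Critical path = longest path = max(27, 21) = 27

27


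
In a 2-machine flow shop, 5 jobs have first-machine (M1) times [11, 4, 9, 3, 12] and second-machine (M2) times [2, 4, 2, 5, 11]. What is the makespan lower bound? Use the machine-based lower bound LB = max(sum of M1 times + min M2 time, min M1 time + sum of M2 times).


LB1 = sum(M1 times) + min(M2 times) = 39 + 2 = 41
LB2 = min(M1 times) + sum(M2 times) = 3 + 24 = 27
Lower bound = max(LB1, LB2) = max(41, 27) = 41

41


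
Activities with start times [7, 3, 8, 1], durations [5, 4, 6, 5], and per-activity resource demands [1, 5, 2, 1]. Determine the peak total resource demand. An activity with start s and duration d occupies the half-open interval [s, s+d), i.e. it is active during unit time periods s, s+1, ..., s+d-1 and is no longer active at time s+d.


Each activity i is active on [start_i, start_i + duration_i).
Compute total resource usage per time slot:
  t=0: active resources = [], total = 0
  t=1: active resources = [1], total = 1
  t=2: active resources = [1], total = 1
  t=3: active resources = [5, 1], total = 6
  t=4: active resources = [5, 1], total = 6
  t=5: active resources = [5, 1], total = 6
  t=6: active resources = [5], total = 5
  t=7: active resources = [1], total = 1
  t=8: active resources = [1, 2], total = 3
  t=9: active resources = [1, 2], total = 3
  t=10: active resources = [1, 2], total = 3
  t=11: active resources = [1, 2], total = 3
  t=12: active resources = [2], total = 2
  t=13: active resources = [2], total = 2
Peak resource demand = 6

6


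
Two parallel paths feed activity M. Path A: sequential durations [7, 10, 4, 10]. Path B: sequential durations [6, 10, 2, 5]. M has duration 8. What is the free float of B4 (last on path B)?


ES(B4) = sum of predecessors on chain B = 18
EF(B4) = ES + duration = 18 + 5 = 23
Successor of B4 is M. ES(M) = max(sum(A), sum(B)) = max(31, 23) = 31
Free float = ES(successor) - EF(current) = 31 - 23 = 8

8


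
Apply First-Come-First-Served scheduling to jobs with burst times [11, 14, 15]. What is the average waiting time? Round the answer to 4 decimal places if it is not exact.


FCFS order (as given): [11, 14, 15]
Waiting times:
  Job 1: wait = 0
  Job 2: wait = 11
  Job 3: wait = 25
Sum of waiting times = 36
Average waiting time = 36/3 = 12.0

12.0


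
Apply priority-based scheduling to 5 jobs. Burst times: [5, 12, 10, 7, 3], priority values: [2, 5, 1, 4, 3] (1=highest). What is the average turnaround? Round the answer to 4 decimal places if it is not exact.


Sort by priority (ascending = highest first):
Order: [(1, 10), (2, 5), (3, 3), (4, 7), (5, 12)]
Completion times:
  Priority 1, burst=10, C=10
  Priority 2, burst=5, C=15
  Priority 3, burst=3, C=18
  Priority 4, burst=7, C=25
  Priority 5, burst=12, C=37
Average turnaround = 105/5 = 21.0

21.0


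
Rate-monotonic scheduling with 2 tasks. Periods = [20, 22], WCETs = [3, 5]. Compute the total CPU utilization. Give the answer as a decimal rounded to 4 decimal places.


Compute individual utilizations (exact fractions):
  Task 1: C/T = 3/20 (approx. 0.15)
  Task 2: C/T = 5/22 (approx. 0.2273)
Total utilization U = 3/20 + 5/22 = 83/220
Rounded to 4 decimal places: U = 0.3773
RM (Liu & Layland) bound for 2 tasks = 0.828427; compare with U = 83/220 (approx. 0.377273)
U <= bound, so schedulable by RM sufficient condition.

0.3773


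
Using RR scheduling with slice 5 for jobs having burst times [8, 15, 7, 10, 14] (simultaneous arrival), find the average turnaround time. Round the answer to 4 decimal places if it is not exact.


Time quantum = 5
Execution trace:
  J1 runs 5 units, time = 5
  J2 runs 5 units, time = 10
  J3 runs 5 units, time = 15
  J4 runs 5 units, time = 20
  J5 runs 5 units, time = 25
  J1 runs 3 units, time = 28
  J2 runs 5 units, time = 33
  J3 runs 2 units, time = 35
  J4 runs 5 units, time = 40
  J5 runs 5 units, time = 45
  J2 runs 5 units, time = 50
  J5 runs 4 units, time = 54
Finish times: [28, 50, 35, 40, 54]
Average turnaround = 207/5 = 41.4

41.4


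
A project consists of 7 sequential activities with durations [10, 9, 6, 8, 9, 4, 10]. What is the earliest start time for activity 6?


Activity 6 starts after activities 1 through 5 complete.
Predecessor durations: [10, 9, 6, 8, 9]
ES = 10 + 9 + 6 + 8 + 9 = 42

42


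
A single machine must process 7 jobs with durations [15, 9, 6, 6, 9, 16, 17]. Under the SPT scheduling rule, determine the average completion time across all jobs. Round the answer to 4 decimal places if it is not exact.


Sort jobs by processing time (SPT order): [6, 6, 9, 9, 15, 16, 17]
Compute completion times sequentially:
  Job 1: processing = 6, completes at 6
  Job 2: processing = 6, completes at 12
  Job 3: processing = 9, completes at 21
  Job 4: processing = 9, completes at 30
  Job 5: processing = 15, completes at 45
  Job 6: processing = 16, completes at 61
  Job 7: processing = 17, completes at 78
Sum of completion times = 253
Average completion time = 253/7 = 36.1429

36.1429


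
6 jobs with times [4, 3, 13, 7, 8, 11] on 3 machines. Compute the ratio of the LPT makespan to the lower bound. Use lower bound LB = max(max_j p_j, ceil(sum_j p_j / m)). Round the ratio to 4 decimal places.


LPT order: [13, 11, 8, 7, 4, 3]
Machine loads after assignment: [16, 15, 15]
LPT makespan = 16
Lower bound = max(max_job, ceil(total/3)) = max(13, 16) = 16
Ratio = 16 / 16 = 1.0

1.0


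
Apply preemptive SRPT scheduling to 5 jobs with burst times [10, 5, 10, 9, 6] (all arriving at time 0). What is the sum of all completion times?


Since all jobs arrive at t=0, SRPT equals SPT ordering.
SPT order: [5, 6, 9, 10, 10]
Completion times:
  Job 1: p=5, C=5
  Job 2: p=6, C=11
  Job 3: p=9, C=20
  Job 4: p=10, C=30
  Job 5: p=10, C=40
Total completion time = 5 + 11 + 20 + 30 + 40 = 106

106


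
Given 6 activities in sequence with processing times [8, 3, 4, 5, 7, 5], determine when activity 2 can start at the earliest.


Activity 2 starts after activities 1 through 1 complete.
Predecessor durations: [8]
ES = 8 = 8

8


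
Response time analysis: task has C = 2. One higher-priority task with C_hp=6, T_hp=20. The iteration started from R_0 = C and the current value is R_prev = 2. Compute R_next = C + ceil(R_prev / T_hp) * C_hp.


R_next = C + ceil(R_prev / T_hp) * C_hp
ceil(2 / 20) = ceil(0.1) = 1
Interference = 1 * 6 = 6
R_next = 2 + 6 = 8

8


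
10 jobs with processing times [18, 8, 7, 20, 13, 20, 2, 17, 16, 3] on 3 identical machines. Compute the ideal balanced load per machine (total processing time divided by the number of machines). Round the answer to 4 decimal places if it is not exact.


Total processing time = 18 + 8 + 7 + 20 + 13 + 20 + 2 + 17 + 16 + 3 = 124
Number of machines = 3
Ideal balanced load = 124 / 3 = 41.3333

41.3333


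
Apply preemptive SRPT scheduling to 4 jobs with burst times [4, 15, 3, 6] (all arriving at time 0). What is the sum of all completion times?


Since all jobs arrive at t=0, SRPT equals SPT ordering.
SPT order: [3, 4, 6, 15]
Completion times:
  Job 1: p=3, C=3
  Job 2: p=4, C=7
  Job 3: p=6, C=13
  Job 4: p=15, C=28
Total completion time = 3 + 7 + 13 + 28 = 51

51


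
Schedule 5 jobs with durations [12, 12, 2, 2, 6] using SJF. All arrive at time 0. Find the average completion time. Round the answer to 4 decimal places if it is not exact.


SJF order (ascending): [2, 2, 6, 12, 12]
Completion times:
  Job 1: burst=2, C=2
  Job 2: burst=2, C=4
  Job 3: burst=6, C=10
  Job 4: burst=12, C=22
  Job 5: burst=12, C=34
Average completion = 72/5 = 14.4

14.4


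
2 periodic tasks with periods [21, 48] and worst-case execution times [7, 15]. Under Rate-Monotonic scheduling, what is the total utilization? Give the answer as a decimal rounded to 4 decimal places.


Compute individual utilizations (exact fractions):
  Task 1: C/T = 7/21 = 1/3 (approx. 0.3333)
  Task 2: C/T = 15/48 = 5/16 (approx. 0.3125)
Total utilization U = 1/3 + 5/16 = 31/48
Rounded to 4 decimal places: U = 0.6458
RM (Liu & Layland) bound for 2 tasks = 0.828427; compare with U = 31/48 (approx. 0.645833)
U <= bound, so schedulable by RM sufficient condition.

0.6458


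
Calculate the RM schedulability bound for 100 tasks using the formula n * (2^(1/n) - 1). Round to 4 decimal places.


Compute 2^(1/100) = 1.0069555501
Subtract 1: 1.0069555501 - 1 = 0.0069555501
Multiply by n: 100 * 0.0069555501 = 0.6955550100
Round to 4 dp: 0.6956

0.6956


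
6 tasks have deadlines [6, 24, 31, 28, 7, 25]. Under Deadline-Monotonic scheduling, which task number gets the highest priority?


Sort tasks by relative deadline (ascending):
  Task 1: deadline = 6
  Task 5: deadline = 7
  Task 2: deadline = 24
  Task 6: deadline = 25
  Task 4: deadline = 28
  Task 3: deadline = 31
Priority order (highest first): [1, 5, 2, 6, 4, 3]
Highest priority task = 1

1


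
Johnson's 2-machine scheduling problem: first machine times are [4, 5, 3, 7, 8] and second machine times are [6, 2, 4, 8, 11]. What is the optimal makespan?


Apply Johnson's rule:
  Group 1 (a <= b): [(3, 3, 4), (1, 4, 6), (4, 7, 8), (5, 8, 11)]
  Group 2 (a > b): [(2, 5, 2)]
Optimal job order: [3, 1, 4, 5, 2]
Schedule:
  Job 3: M1 done at 3, M2 done at 7
  Job 1: M1 done at 7, M2 done at 13
  Job 4: M1 done at 14, M2 done at 22
  Job 5: M1 done at 22, M2 done at 33
  Job 2: M1 done at 27, M2 done at 35
Makespan = 35

35


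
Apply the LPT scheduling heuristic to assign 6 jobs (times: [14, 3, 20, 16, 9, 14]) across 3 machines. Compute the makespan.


Sort jobs in decreasing order (LPT): [20, 16, 14, 14, 9, 3]
Assign each job to the least loaded machine:
  Machine 1: jobs [20, 3], load = 23
  Machine 2: jobs [16, 9], load = 25
  Machine 3: jobs [14, 14], load = 28
Makespan = max load = 28

28


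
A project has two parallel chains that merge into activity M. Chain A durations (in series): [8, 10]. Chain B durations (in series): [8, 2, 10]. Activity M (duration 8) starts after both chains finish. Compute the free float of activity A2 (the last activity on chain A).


ES(A2) = sum of predecessors on chain A = 8
EF(A2) = ES + duration = 8 + 10 = 18
Successor of A2 is M. ES(M) = max(sum(A), sum(B)) = max(18, 20) = 20
Free float = ES(successor) - EF(current) = 20 - 18 = 2

2


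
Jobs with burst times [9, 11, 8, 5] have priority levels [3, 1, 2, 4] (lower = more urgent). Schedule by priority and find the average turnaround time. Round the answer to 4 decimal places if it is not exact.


Sort by priority (ascending = highest first):
Order: [(1, 11), (2, 8), (3, 9), (4, 5)]
Completion times:
  Priority 1, burst=11, C=11
  Priority 2, burst=8, C=19
  Priority 3, burst=9, C=28
  Priority 4, burst=5, C=33
Average turnaround = 91/4 = 22.75

22.75


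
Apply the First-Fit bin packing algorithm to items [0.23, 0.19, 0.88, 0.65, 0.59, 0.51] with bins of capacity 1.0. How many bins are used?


Place items sequentially using First-Fit:
  Item 0.23 -> new Bin 1
  Item 0.19 -> Bin 1 (now 0.42)
  Item 0.88 -> new Bin 2
  Item 0.65 -> new Bin 3
  Item 0.59 -> new Bin 4
  Item 0.51 -> Bin 1 (now 0.93)
Total bins used = 4

4


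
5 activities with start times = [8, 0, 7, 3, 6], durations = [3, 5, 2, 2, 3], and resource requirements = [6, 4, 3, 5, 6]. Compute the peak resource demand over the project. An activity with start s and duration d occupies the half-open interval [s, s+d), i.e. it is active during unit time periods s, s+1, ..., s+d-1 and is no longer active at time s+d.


Each activity i is active on [start_i, start_i + duration_i).
Compute total resource usage per time slot:
  t=0: active resources = [4], total = 4
  t=1: active resources = [4], total = 4
  t=2: active resources = [4], total = 4
  t=3: active resources = [4, 5], total = 9
  t=4: active resources = [4, 5], total = 9
  t=5: active resources = [], total = 0
  t=6: active resources = [6], total = 6
  t=7: active resources = [3, 6], total = 9
  t=8: active resources = [6, 3, 6], total = 15
  t=9: active resources = [6], total = 6
  t=10: active resources = [6], total = 6
Peak resource demand = 15

15


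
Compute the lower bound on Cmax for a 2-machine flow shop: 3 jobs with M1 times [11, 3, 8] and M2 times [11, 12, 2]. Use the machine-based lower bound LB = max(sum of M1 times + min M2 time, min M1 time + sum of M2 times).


LB1 = sum(M1 times) + min(M2 times) = 22 + 2 = 24
LB2 = min(M1 times) + sum(M2 times) = 3 + 25 = 28
Lower bound = max(LB1, LB2) = max(24, 28) = 28

28


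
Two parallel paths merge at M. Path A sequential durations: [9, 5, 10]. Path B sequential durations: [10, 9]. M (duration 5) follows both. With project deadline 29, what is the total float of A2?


Forward pass: ES(A2) = sum of predecessors on chain A = 9
EF = ES + duration = 9 + 5 = 14
Backward pass: LF(M) = deadline = 29; LS(M) = 29 - 5 = 24
LF(A2) = LS(M) - sum(successors on chain A) = 24 - 10 = 14
LS = LF - duration = 14 - 5 = 9
Total float = LS - ES = 9 - 9 = 0

0


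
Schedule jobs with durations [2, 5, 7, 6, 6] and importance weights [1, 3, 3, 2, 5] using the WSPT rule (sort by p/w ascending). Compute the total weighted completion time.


Compute p/w ratios and sort ascending (WSPT): [(6, 5), (5, 3), (2, 1), (7, 3), (6, 2)]
Compute weighted completion times:
  Job (p=6,w=5): C=6, w*C=5*6=30
  Job (p=5,w=3): C=11, w*C=3*11=33
  Job (p=2,w=1): C=13, w*C=1*13=13
  Job (p=7,w=3): C=20, w*C=3*20=60
  Job (p=6,w=2): C=26, w*C=2*26=52
Total weighted completion time = 188

188


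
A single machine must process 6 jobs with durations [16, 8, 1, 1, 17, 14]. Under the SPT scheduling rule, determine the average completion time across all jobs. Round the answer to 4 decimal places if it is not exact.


Sort jobs by processing time (SPT order): [1, 1, 8, 14, 16, 17]
Compute completion times sequentially:
  Job 1: processing = 1, completes at 1
  Job 2: processing = 1, completes at 2
  Job 3: processing = 8, completes at 10
  Job 4: processing = 14, completes at 24
  Job 5: processing = 16, completes at 40
  Job 6: processing = 17, completes at 57
Sum of completion times = 134
Average completion time = 134/6 = 22.3333

22.3333


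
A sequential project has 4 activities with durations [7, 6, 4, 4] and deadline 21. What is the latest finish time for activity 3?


LF(activity 3) = deadline - sum of successor durations
Successors: activities 4 through 4 with durations [4]
Sum of successor durations = 4
LF = 21 - 4 = 17

17


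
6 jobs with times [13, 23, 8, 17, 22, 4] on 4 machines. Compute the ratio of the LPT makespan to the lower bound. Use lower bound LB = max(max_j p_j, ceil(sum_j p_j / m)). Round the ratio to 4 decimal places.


LPT order: [23, 22, 17, 13, 8, 4]
Machine loads after assignment: [23, 22, 21, 21]
LPT makespan = 23
Lower bound = max(max_job, ceil(total/4)) = max(23, 22) = 23
Ratio = 23 / 23 = 1.0

1.0


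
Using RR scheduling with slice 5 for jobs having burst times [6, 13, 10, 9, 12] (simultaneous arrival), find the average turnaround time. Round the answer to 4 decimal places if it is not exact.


Time quantum = 5
Execution trace:
  J1 runs 5 units, time = 5
  J2 runs 5 units, time = 10
  J3 runs 5 units, time = 15
  J4 runs 5 units, time = 20
  J5 runs 5 units, time = 25
  J1 runs 1 units, time = 26
  J2 runs 5 units, time = 31
  J3 runs 5 units, time = 36
  J4 runs 4 units, time = 40
  J5 runs 5 units, time = 45
  J2 runs 3 units, time = 48
  J5 runs 2 units, time = 50
Finish times: [26, 48, 36, 40, 50]
Average turnaround = 200/5 = 40.0

40.0


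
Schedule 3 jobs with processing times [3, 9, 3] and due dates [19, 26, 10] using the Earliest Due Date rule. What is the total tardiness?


Sort by due date (EDD order): [(3, 10), (3, 19), (9, 26)]
Compute completion times and tardiness:
  Job 1: p=3, d=10, C=3, tardiness=max(0,3-10)=0
  Job 2: p=3, d=19, C=6, tardiness=max(0,6-19)=0
  Job 3: p=9, d=26, C=15, tardiness=max(0,15-26)=0
Total tardiness = 0

0


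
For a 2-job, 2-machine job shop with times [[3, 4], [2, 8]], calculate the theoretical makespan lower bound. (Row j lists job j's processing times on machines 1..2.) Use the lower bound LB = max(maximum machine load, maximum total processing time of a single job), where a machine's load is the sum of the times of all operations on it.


Machine loads:
  Machine 1: 3 + 2 = 5
  Machine 2: 4 + 8 = 12
Max machine load = 12
Job totals:
  Job 1: 7
  Job 2: 10
Max job total = 10
Lower bound = max(12, 10) = 12

12


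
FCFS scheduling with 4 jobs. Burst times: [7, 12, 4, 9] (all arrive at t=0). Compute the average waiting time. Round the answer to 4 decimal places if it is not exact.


FCFS order (as given): [7, 12, 4, 9]
Waiting times:
  Job 1: wait = 0
  Job 2: wait = 7
  Job 3: wait = 19
  Job 4: wait = 23
Sum of waiting times = 49
Average waiting time = 49/4 = 12.25

12.25


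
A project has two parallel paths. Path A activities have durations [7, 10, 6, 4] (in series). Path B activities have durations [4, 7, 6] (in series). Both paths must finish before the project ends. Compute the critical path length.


Path A total = 7 + 10 + 6 + 4 = 27
Path B total = 4 + 7 + 6 = 17
Critical path = longest path = max(27, 17) = 27

27


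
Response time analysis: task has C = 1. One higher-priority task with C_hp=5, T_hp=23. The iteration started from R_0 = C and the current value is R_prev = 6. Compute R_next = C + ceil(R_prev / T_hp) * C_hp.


R_next = C + ceil(R_prev / T_hp) * C_hp
ceil(6 / 23) = ceil(0.2609) = 1
Interference = 1 * 5 = 5
R_next = 1 + 5 = 6
R_next = R_prev, so the iteration has converged (response time = 6).

6


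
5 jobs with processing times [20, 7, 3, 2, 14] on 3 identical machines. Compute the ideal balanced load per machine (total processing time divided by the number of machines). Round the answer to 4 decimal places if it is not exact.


Total processing time = 20 + 7 + 3 + 2 + 14 = 46
Number of machines = 3
Ideal balanced load = 46 / 3 = 15.3333

15.3333


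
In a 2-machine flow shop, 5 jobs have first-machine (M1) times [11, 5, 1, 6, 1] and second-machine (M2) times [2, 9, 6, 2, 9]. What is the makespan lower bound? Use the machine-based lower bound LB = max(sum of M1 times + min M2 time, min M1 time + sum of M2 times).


LB1 = sum(M1 times) + min(M2 times) = 24 + 2 = 26
LB2 = min(M1 times) + sum(M2 times) = 1 + 28 = 29
Lower bound = max(LB1, LB2) = max(26, 29) = 29

29


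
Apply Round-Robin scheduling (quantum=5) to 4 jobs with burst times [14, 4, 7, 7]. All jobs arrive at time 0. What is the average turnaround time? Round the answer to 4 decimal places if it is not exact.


Time quantum = 5
Execution trace:
  J1 runs 5 units, time = 5
  J2 runs 4 units, time = 9
  J3 runs 5 units, time = 14
  J4 runs 5 units, time = 19
  J1 runs 5 units, time = 24
  J3 runs 2 units, time = 26
  J4 runs 2 units, time = 28
  J1 runs 4 units, time = 32
Finish times: [32, 9, 26, 28]
Average turnaround = 95/4 = 23.75

23.75


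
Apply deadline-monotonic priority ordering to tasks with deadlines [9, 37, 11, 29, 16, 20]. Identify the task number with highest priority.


Sort tasks by relative deadline (ascending):
  Task 1: deadline = 9
  Task 3: deadline = 11
  Task 5: deadline = 16
  Task 6: deadline = 20
  Task 4: deadline = 29
  Task 2: deadline = 37
Priority order (highest first): [1, 3, 5, 6, 4, 2]
Highest priority task = 1

1


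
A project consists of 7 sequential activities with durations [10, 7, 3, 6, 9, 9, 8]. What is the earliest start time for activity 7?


Activity 7 starts after activities 1 through 6 complete.
Predecessor durations: [10, 7, 3, 6, 9, 9]
ES = 10 + 7 + 3 + 6 + 9 + 9 = 44

44


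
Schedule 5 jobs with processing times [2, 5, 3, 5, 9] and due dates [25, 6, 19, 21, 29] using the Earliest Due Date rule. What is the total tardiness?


Sort by due date (EDD order): [(5, 6), (3, 19), (5, 21), (2, 25), (9, 29)]
Compute completion times and tardiness:
  Job 1: p=5, d=6, C=5, tardiness=max(0,5-6)=0
  Job 2: p=3, d=19, C=8, tardiness=max(0,8-19)=0
  Job 3: p=5, d=21, C=13, tardiness=max(0,13-21)=0
  Job 4: p=2, d=25, C=15, tardiness=max(0,15-25)=0
  Job 5: p=9, d=29, C=24, tardiness=max(0,24-29)=0
Total tardiness = 0

0


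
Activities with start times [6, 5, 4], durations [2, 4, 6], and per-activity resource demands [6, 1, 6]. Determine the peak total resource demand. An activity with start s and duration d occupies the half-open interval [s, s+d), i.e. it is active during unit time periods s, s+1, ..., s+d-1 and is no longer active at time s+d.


Each activity i is active on [start_i, start_i + duration_i).
Compute total resource usage per time slot:
  t=0: active resources = [], total = 0
  t=1: active resources = [], total = 0
  t=2: active resources = [], total = 0
  t=3: active resources = [], total = 0
  t=4: active resources = [6], total = 6
  t=5: active resources = [1, 6], total = 7
  t=6: active resources = [6, 1, 6], total = 13
  t=7: active resources = [6, 1, 6], total = 13
  t=8: active resources = [1, 6], total = 7
  t=9: active resources = [6], total = 6
Peak resource demand = 13

13


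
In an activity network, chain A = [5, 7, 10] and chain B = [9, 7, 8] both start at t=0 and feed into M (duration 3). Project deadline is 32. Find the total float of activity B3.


Forward pass: ES(B3) = sum of predecessors on chain B = 16
EF = ES + duration = 16 + 8 = 24
Backward pass: LF(M) = deadline = 32; LS(M) = 32 - 3 = 29
LF(B3) = LS(M) - sum(successors on chain B) = 29 - 0 = 29
LS = LF - duration = 29 - 8 = 21
Total float = LS - ES = 21 - 16 = 5

5


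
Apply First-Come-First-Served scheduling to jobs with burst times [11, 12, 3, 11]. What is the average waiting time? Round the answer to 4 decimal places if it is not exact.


FCFS order (as given): [11, 12, 3, 11]
Waiting times:
  Job 1: wait = 0
  Job 2: wait = 11
  Job 3: wait = 23
  Job 4: wait = 26
Sum of waiting times = 60
Average waiting time = 60/4 = 15.0

15.0


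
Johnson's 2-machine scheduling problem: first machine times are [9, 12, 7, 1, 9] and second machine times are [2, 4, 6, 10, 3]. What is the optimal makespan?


Apply Johnson's rule:
  Group 1 (a <= b): [(4, 1, 10)]
  Group 2 (a > b): [(3, 7, 6), (2, 12, 4), (5, 9, 3), (1, 9, 2)]
Optimal job order: [4, 3, 2, 5, 1]
Schedule:
  Job 4: M1 done at 1, M2 done at 11
  Job 3: M1 done at 8, M2 done at 17
  Job 2: M1 done at 20, M2 done at 24
  Job 5: M1 done at 29, M2 done at 32
  Job 1: M1 done at 38, M2 done at 40
Makespan = 40

40


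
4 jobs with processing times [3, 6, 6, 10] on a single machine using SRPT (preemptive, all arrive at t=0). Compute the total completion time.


Since all jobs arrive at t=0, SRPT equals SPT ordering.
SPT order: [3, 6, 6, 10]
Completion times:
  Job 1: p=3, C=3
  Job 2: p=6, C=9
  Job 3: p=6, C=15
  Job 4: p=10, C=25
Total completion time = 3 + 9 + 15 + 25 = 52

52


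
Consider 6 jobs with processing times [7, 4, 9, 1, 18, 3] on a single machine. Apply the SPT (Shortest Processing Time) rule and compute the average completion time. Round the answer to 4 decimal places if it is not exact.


Sort jobs by processing time (SPT order): [1, 3, 4, 7, 9, 18]
Compute completion times sequentially:
  Job 1: processing = 1, completes at 1
  Job 2: processing = 3, completes at 4
  Job 3: processing = 4, completes at 8
  Job 4: processing = 7, completes at 15
  Job 5: processing = 9, completes at 24
  Job 6: processing = 18, completes at 42
Sum of completion times = 94
Average completion time = 94/6 = 15.6667

15.6667


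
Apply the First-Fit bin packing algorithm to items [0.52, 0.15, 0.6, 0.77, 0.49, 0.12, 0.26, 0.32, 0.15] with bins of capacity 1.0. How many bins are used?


Place items sequentially using First-Fit:
  Item 0.52 -> new Bin 1
  Item 0.15 -> Bin 1 (now 0.67)
  Item 0.6 -> new Bin 2
  Item 0.77 -> new Bin 3
  Item 0.49 -> new Bin 4
  Item 0.12 -> Bin 1 (now 0.79)
  Item 0.26 -> Bin 2 (now 0.86)
  Item 0.32 -> Bin 4 (now 0.81)
  Item 0.15 -> Bin 1 (now 0.94)
Total bins used = 4

4


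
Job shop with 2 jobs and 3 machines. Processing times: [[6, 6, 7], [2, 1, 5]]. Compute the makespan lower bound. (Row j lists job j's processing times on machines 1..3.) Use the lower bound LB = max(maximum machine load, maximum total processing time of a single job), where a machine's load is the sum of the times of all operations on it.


Machine loads:
  Machine 1: 6 + 2 = 8
  Machine 2: 6 + 1 = 7
  Machine 3: 7 + 5 = 12
Max machine load = 12
Job totals:
  Job 1: 19
  Job 2: 8
Max job total = 19
Lower bound = max(12, 19) = 19

19


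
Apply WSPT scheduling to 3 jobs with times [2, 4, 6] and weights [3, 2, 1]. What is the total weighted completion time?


Compute p/w ratios and sort ascending (WSPT): [(2, 3), (4, 2), (6, 1)]
Compute weighted completion times:
  Job (p=2,w=3): C=2, w*C=3*2=6
  Job (p=4,w=2): C=6, w*C=2*6=12
  Job (p=6,w=1): C=12, w*C=1*12=12
Total weighted completion time = 30

30


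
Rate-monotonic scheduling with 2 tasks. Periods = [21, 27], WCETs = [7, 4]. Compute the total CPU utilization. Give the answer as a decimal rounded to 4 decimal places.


Compute individual utilizations (exact fractions):
  Task 1: C/T = 7/21 = 1/3 (approx. 0.3333)
  Task 2: C/T = 4/27 (approx. 0.1481)
Total utilization U = 1/3 + 4/27 = 13/27
Rounded to 4 decimal places: U = 0.4815
RM (Liu & Layland) bound for 2 tasks = 0.828427; compare with U = 13/27 (approx. 0.481481)
U <= bound, so schedulable by RM sufficient condition.

0.4815


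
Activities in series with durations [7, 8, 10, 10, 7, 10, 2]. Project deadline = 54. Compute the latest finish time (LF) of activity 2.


LF(activity 2) = deadline - sum of successor durations
Successors: activities 3 through 7 with durations [10, 10, 7, 10, 2]
Sum of successor durations = 39
LF = 54 - 39 = 15

15


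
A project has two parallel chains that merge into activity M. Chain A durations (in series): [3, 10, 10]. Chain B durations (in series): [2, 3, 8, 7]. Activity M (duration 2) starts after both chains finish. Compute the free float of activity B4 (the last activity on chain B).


ES(B4) = sum of predecessors on chain B = 13
EF(B4) = ES + duration = 13 + 7 = 20
Successor of B4 is M. ES(M) = max(sum(A), sum(B)) = max(23, 20) = 23
Free float = ES(successor) - EF(current) = 23 - 20 = 3

3


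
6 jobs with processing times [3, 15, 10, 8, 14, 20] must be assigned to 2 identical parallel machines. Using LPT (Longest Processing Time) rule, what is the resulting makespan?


Sort jobs in decreasing order (LPT): [20, 15, 14, 10, 8, 3]
Assign each job to the least loaded machine:
  Machine 1: jobs [20, 10, 3], load = 33
  Machine 2: jobs [15, 14, 8], load = 37
Makespan = max load = 37

37


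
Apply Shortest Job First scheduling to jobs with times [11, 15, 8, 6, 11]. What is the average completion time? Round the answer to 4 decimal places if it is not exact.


SJF order (ascending): [6, 8, 11, 11, 15]
Completion times:
  Job 1: burst=6, C=6
  Job 2: burst=8, C=14
  Job 3: burst=11, C=25
  Job 4: burst=11, C=36
  Job 5: burst=15, C=51
Average completion = 132/5 = 26.4

26.4


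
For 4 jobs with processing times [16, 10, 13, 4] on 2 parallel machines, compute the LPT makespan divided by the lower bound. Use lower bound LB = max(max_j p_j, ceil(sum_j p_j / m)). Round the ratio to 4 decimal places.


LPT order: [16, 13, 10, 4]
Machine loads after assignment: [20, 23]
LPT makespan = 23
Lower bound = max(max_job, ceil(total/2)) = max(16, 22) = 22
Ratio = 23 / 22 = 1.0455

1.0455


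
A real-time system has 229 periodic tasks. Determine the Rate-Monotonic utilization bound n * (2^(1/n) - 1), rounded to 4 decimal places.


Compute 2^(1/229) = 1.0030314291
Subtract 1: 1.0030314291 - 1 = 0.0030314291
Multiply by n: 229 * 0.0030314291 = 0.6941972639
Round to 4 dp: 0.6942

0.6942


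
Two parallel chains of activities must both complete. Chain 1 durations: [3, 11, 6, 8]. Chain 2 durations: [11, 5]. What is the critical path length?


Path A total = 3 + 11 + 6 + 8 = 28
Path B total = 11 + 5 = 16
Critical path = longest path = max(28, 16) = 28

28


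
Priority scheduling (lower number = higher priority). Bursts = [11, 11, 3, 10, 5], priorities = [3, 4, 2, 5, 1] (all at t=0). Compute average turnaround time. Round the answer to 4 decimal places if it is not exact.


Sort by priority (ascending = highest first):
Order: [(1, 5), (2, 3), (3, 11), (4, 11), (5, 10)]
Completion times:
  Priority 1, burst=5, C=5
  Priority 2, burst=3, C=8
  Priority 3, burst=11, C=19
  Priority 4, burst=11, C=30
  Priority 5, burst=10, C=40
Average turnaround = 102/5 = 20.4

20.4


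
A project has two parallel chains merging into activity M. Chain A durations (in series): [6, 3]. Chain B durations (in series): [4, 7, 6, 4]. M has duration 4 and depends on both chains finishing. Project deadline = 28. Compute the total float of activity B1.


Forward pass: ES(B1) = sum of predecessors on chain B = 0
EF = ES + duration = 0 + 4 = 4
Backward pass: LF(M) = deadline = 28; LS(M) = 28 - 4 = 24
LF(B1) = LS(M) - sum(successors on chain B) = 24 - 17 = 7
LS = LF - duration = 7 - 4 = 3
Total float = LS - ES = 3 - 0 = 3

3


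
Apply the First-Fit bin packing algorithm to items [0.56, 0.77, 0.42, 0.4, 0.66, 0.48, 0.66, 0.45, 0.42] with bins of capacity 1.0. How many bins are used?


Place items sequentially using First-Fit:
  Item 0.56 -> new Bin 1
  Item 0.77 -> new Bin 2
  Item 0.42 -> Bin 1 (now 0.98)
  Item 0.4 -> new Bin 3
  Item 0.66 -> new Bin 4
  Item 0.48 -> Bin 3 (now 0.88)
  Item 0.66 -> new Bin 5
  Item 0.45 -> new Bin 6
  Item 0.42 -> Bin 6 (now 0.87)
Total bins used = 6

6


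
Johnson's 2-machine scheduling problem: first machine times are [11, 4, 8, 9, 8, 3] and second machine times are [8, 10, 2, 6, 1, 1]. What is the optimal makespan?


Apply Johnson's rule:
  Group 1 (a <= b): [(2, 4, 10)]
  Group 2 (a > b): [(1, 11, 8), (4, 9, 6), (3, 8, 2), (5, 8, 1), (6, 3, 1)]
Optimal job order: [2, 1, 4, 3, 5, 6]
Schedule:
  Job 2: M1 done at 4, M2 done at 14
  Job 1: M1 done at 15, M2 done at 23
  Job 4: M1 done at 24, M2 done at 30
  Job 3: M1 done at 32, M2 done at 34
  Job 5: M1 done at 40, M2 done at 41
  Job 6: M1 done at 43, M2 done at 44
Makespan = 44

44


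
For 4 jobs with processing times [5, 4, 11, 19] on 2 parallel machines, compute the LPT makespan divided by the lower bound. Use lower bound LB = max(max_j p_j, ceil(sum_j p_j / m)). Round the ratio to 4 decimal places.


LPT order: [19, 11, 5, 4]
Machine loads after assignment: [19, 20]
LPT makespan = 20
Lower bound = max(max_job, ceil(total/2)) = max(19, 20) = 20
Ratio = 20 / 20 = 1.0

1.0


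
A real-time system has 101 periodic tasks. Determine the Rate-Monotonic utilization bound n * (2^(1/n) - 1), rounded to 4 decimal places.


Compute 2^(1/101) = 1.0068864466
Subtract 1: 1.0068864466 - 1 = 0.0068864466
Multiply by n: 101 * 0.0068864466 = 0.6955311066
Round to 4 dp: 0.6955

0.6955


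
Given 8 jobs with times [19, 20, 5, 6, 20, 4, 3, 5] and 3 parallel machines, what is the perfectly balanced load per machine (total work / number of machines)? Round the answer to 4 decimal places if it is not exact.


Total processing time = 19 + 20 + 5 + 6 + 20 + 4 + 3 + 5 = 82
Number of machines = 3
Ideal balanced load = 82 / 3 = 27.3333

27.3333


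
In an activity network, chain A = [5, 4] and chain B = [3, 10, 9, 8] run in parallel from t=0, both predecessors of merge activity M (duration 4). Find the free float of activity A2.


ES(A2) = sum of predecessors on chain A = 5
EF(A2) = ES + duration = 5 + 4 = 9
Successor of A2 is M. ES(M) = max(sum(A), sum(B)) = max(9, 30) = 30
Free float = ES(successor) - EF(current) = 30 - 9 = 21

21


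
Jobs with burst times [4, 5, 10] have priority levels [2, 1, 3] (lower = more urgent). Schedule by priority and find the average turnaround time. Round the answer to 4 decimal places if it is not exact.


Sort by priority (ascending = highest first):
Order: [(1, 5), (2, 4), (3, 10)]
Completion times:
  Priority 1, burst=5, C=5
  Priority 2, burst=4, C=9
  Priority 3, burst=10, C=19
Average turnaround = 33/3 = 11.0

11.0


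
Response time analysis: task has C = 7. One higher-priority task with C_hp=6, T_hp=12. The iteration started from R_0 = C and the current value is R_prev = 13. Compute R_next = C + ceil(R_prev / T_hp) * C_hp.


R_next = C + ceil(R_prev / T_hp) * C_hp
ceil(13 / 12) = ceil(1.0833) = 2
Interference = 2 * 6 = 12
R_next = 7 + 12 = 19

19


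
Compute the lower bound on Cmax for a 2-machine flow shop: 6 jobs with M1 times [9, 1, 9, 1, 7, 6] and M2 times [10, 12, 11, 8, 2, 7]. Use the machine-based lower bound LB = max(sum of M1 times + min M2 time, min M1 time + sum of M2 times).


LB1 = sum(M1 times) + min(M2 times) = 33 + 2 = 35
LB2 = min(M1 times) + sum(M2 times) = 1 + 50 = 51
Lower bound = max(LB1, LB2) = max(35, 51) = 51

51


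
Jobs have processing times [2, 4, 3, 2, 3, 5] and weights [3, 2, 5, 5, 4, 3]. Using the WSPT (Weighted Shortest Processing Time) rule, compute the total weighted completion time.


Compute p/w ratios and sort ascending (WSPT): [(2, 5), (3, 5), (2, 3), (3, 4), (5, 3), (4, 2)]
Compute weighted completion times:
  Job (p=2,w=5): C=2, w*C=5*2=10
  Job (p=3,w=5): C=5, w*C=5*5=25
  Job (p=2,w=3): C=7, w*C=3*7=21
  Job (p=3,w=4): C=10, w*C=4*10=40
  Job (p=5,w=3): C=15, w*C=3*15=45
  Job (p=4,w=2): C=19, w*C=2*19=38
Total weighted completion time = 179

179


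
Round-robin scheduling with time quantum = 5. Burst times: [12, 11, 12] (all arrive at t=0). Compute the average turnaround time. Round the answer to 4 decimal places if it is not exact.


Time quantum = 5
Execution trace:
  J1 runs 5 units, time = 5
  J2 runs 5 units, time = 10
  J3 runs 5 units, time = 15
  J1 runs 5 units, time = 20
  J2 runs 5 units, time = 25
  J3 runs 5 units, time = 30
  J1 runs 2 units, time = 32
  J2 runs 1 units, time = 33
  J3 runs 2 units, time = 35
Finish times: [32, 33, 35]
Average turnaround = 100/3 = 33.3333

33.3333


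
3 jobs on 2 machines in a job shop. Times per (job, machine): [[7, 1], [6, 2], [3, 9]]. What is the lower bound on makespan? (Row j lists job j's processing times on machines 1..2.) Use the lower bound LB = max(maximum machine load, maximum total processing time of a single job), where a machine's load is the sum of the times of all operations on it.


Machine loads:
  Machine 1: 7 + 6 + 3 = 16
  Machine 2: 1 + 2 + 9 = 12
Max machine load = 16
Job totals:
  Job 1: 8
  Job 2: 8
  Job 3: 12
Max job total = 12
Lower bound = max(16, 12) = 16

16


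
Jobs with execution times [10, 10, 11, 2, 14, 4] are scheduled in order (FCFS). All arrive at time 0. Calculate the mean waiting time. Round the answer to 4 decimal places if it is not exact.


FCFS order (as given): [10, 10, 11, 2, 14, 4]
Waiting times:
  Job 1: wait = 0
  Job 2: wait = 10
  Job 3: wait = 20
  Job 4: wait = 31
  Job 5: wait = 33
  Job 6: wait = 47
Sum of waiting times = 141
Average waiting time = 141/6 = 23.5

23.5


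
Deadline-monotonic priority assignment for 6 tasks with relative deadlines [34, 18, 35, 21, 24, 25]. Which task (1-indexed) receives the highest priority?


Sort tasks by relative deadline (ascending):
  Task 2: deadline = 18
  Task 4: deadline = 21
  Task 5: deadline = 24
  Task 6: deadline = 25
  Task 1: deadline = 34
  Task 3: deadline = 35
Priority order (highest first): [2, 4, 5, 6, 1, 3]
Highest priority task = 2

2


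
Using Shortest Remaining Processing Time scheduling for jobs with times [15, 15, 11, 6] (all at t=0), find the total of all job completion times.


Since all jobs arrive at t=0, SRPT equals SPT ordering.
SPT order: [6, 11, 15, 15]
Completion times:
  Job 1: p=6, C=6
  Job 2: p=11, C=17
  Job 3: p=15, C=32
  Job 4: p=15, C=47
Total completion time = 6 + 17 + 32 + 47 = 102

102


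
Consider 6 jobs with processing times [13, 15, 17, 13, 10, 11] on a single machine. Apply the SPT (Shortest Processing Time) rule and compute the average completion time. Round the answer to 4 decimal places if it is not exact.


Sort jobs by processing time (SPT order): [10, 11, 13, 13, 15, 17]
Compute completion times sequentially:
  Job 1: processing = 10, completes at 10
  Job 2: processing = 11, completes at 21
  Job 3: processing = 13, completes at 34
  Job 4: processing = 13, completes at 47
  Job 5: processing = 15, completes at 62
  Job 6: processing = 17, completes at 79
Sum of completion times = 253
Average completion time = 253/6 = 42.1667

42.1667


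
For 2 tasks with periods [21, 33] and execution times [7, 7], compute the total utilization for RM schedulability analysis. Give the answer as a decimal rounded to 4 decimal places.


Compute individual utilizations (exact fractions):
  Task 1: C/T = 7/21 = 1/3 (approx. 0.3333)
  Task 2: C/T = 7/33 (approx. 0.2121)
Total utilization U = 1/3 + 7/33 = 6/11
Rounded to 4 decimal places: U = 0.5455
RM (Liu & Layland) bound for 2 tasks = 0.828427; compare with U = 6/11 (approx. 0.545455)
U <= bound, so schedulable by RM sufficient condition.

0.5455


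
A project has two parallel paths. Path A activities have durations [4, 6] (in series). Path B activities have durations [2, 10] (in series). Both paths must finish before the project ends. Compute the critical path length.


Path A total = 4 + 6 = 10
Path B total = 2 + 10 = 12
Critical path = longest path = max(10, 12) = 12

12


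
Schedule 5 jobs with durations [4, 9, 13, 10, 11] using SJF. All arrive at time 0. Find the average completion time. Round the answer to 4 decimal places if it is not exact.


SJF order (ascending): [4, 9, 10, 11, 13]
Completion times:
  Job 1: burst=4, C=4
  Job 2: burst=9, C=13
  Job 3: burst=10, C=23
  Job 4: burst=11, C=34
  Job 5: burst=13, C=47
Average completion = 121/5 = 24.2

24.2


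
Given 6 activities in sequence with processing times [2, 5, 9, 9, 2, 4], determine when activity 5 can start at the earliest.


Activity 5 starts after activities 1 through 4 complete.
Predecessor durations: [2, 5, 9, 9]
ES = 2 + 5 + 9 + 9 = 25

25
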